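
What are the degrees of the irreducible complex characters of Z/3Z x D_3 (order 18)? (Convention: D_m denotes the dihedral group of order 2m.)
Dimensions: 1, 1, 1, 1, 1, 1, 2, 2, 2

Details: There are 9 irreducibles (= number of conjugacy classes). Their dimensions d_i satisfy sum d_i^2 = |G| = 18: 1 + 1 + 1 + 1 + 1 + 1 + 4 + 4 + 4 = 18. (For the product with Z/3Z: each of the 3 1-dim characters of Z/3Z tensors with each irrep of D_3, giving 3 copies of each D_3-dimension.)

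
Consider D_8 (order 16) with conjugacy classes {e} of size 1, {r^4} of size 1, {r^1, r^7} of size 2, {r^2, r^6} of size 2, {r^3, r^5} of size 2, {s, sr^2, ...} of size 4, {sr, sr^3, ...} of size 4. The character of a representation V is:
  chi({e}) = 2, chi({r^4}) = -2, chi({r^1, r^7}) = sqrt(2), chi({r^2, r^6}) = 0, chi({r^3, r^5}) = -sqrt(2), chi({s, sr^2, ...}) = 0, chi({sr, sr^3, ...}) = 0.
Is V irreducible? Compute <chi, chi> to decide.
Irreducible: <chi, chi> = 1.

Explanation: <chi, chi> = (1/|G|) sum_C |C| * |chi(C)|^2 = (1/16)[1*|2|^2 + 1*|-2|^2 + 2*|sqrt(2)|^2 + 2*|0|^2 + 2*|-sqrt(2)|^2 + 4*|0|^2 + 4*|0|^2]
  = (1/16)[(4) + (4) + (4) + (0) + (4) + (0) + (0)] = 16/16 = 1.
A character is irreducible iff <chi, chi> = 1, so this representation is irreducible.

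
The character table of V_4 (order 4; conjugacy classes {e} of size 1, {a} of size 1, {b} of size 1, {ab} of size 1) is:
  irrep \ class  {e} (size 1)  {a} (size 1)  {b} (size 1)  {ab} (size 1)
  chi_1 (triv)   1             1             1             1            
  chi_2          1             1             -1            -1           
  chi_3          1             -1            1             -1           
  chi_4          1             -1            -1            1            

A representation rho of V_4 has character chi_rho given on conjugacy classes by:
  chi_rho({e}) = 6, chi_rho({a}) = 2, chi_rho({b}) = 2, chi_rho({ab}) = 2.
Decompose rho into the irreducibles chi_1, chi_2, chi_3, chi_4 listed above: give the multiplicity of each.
Multiplicities: chi_1: 3, chi_2: 1, chi_3: 1, chi_4: 1.

Justification: Use <chi_rho, chi> = (1/|G|) sum_C |C| * chi_rho(C) * conj(chi(C)) with |G| = 4 for each irreducible chi in the table:
  <chi_rho, chi_1> = (1/4)[1*(6)*conj(1) + 1*(2)*conj(1) + 1*(2)*conj(1) + 1*(2)*conj(1)]
      = (1/4)[(6) + (2) + (2) + (2)] = 12/4 = 3
  <chi_rho, chi_2> = (1/4)[1*(6)*conj(1) + 1*(2)*conj(1) + 1*(2)*conj(-1) + 1*(2)*conj(-1)]
      = (1/4)[(6) + (2) + (-2) + (-2)] = 4/4 = 1
  <chi_rho, chi_3> = (1/4)[1*(6)*conj(1) + 1*(2)*conj(-1) + 1*(2)*conj(1) + 1*(2)*conj(-1)]
      = (1/4)[(6) + (-2) + (2) + (-2)] = 4/4 = 1
  <chi_rho, chi_4> = (1/4)[1*(6)*conj(1) + 1*(2)*conj(-1) + 1*(2)*conj(-1) + 1*(2)*conj(1)]
      = (1/4)[(6) + (-2) + (-2) + (2)] = 4/4 = 1
Dimension check: dim(rho) = sum (mult * dim) = 3*1 + 1*1 + 1*1 + 1*1 = 6 = chi_rho(e) = 6.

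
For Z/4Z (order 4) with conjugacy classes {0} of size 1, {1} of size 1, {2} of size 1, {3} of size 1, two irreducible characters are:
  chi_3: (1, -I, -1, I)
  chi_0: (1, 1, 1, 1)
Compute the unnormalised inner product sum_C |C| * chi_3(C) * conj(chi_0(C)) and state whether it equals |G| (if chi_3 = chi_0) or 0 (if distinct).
Sum = 0; so <chi_3, chi_0> = 0 (distinct irreducibles are orthogonal).

Explanation: Compute term by term over conjugacy classes (|C| * chi_3(C) * conj(chi_0(C))):
  1*(1)*conj(1) + 1*(-I)*conj(1) + 1*(-1)*conj(1) + 1*(I)*conj(1)
  = (1) + (-I) + (-1) + (I)
  = 0.
(Exp terms are combined using exp(i*s)*conj(exp(i*t)) = exp(i*(s-t)), and sums of them are collapsed using the identity that for every m > 1 the m distinct m-th roots of unity sum to 0, e.g. 1 + exp(2*I*pi/3) + exp(-2*I*pi/3) = 0.)
Dividing by |G| = 4 gives 0/4 = 0, matching the row-orthogonality relation <chi_3, chi_0> = [chi_3 = chi_0].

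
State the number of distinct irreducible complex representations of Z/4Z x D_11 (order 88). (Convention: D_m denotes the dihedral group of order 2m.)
28

Working: The number of irreducible complex representations of a finite group equals its number of conjugacy classes. For a direct product, #classes(G x H) = #classes(G) * #classes(H). Z/4Z has 4 classes (abelian), D_11 has 7 classes, so 4 * 7 = 28, so Z/4Z x D_11 (order 88) has exactly 28 irreducible complex representations.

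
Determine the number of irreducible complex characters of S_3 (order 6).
3

Reasoning: The number of irreducible complex representations of a finite group equals its number of conjugacy classes. Conjugacy classes in S_3 correspond to cycle types, i.e. partitions of 3; there are p(3) = 3 of them, so S_3 (order 6) has exactly 3 irreducible complex representations.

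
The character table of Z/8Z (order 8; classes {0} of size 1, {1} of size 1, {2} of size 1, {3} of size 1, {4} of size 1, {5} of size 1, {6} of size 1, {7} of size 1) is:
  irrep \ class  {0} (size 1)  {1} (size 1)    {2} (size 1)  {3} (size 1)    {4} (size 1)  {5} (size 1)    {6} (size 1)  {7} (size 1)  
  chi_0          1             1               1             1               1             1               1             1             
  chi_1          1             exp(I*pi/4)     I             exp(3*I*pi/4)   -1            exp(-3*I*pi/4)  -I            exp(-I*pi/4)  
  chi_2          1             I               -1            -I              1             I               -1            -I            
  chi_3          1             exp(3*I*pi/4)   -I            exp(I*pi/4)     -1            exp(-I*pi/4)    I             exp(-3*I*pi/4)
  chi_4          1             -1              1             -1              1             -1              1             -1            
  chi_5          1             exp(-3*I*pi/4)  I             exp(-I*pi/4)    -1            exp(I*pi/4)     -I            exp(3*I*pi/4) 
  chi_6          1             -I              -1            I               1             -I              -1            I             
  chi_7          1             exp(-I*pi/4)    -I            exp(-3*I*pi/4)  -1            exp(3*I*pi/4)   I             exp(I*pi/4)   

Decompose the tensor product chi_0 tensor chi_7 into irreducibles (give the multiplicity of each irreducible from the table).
chi_0 tensor chi_7 = chi_7 (all other irreducibles have multiplicity 0).

The character of a tensor product is the pointwise product (chi_0 * chi_7)(C) = chi_0(C) * chi_7(C):
  {0}: (1)*(1), {1}: (1)*(exp(-I*pi/4)), {2}: (1)*(-I), {3}: (1)*(exp(-3*I*pi/4)), {4}: (1)*(-1), {5}: (1)*(exp(3*I*pi/4)), {6}: (1)*(I), {7}: (1)*(exp(I*pi/4))
so (chi_0 * chi_7) takes values
  {0} -> 1, {1} -> exp(-I*pi/4), {2} -> -I, {3} -> exp(-3*I*pi/4), {4} -> -1, {5} -> exp(3*I*pi/4), {6} -> I, {7} -> exp(I*pi/4).
Now take the inner product of this character with each irreducible chi from the table, <chi_0*chi_7, chi> = (1/8) sum_C |C| (chi_0*chi_7)(C) conj(chi(C)):
  <chi_0*chi_7, chi_0> = (1/8)[1*(1)*conj(1) + 1*(exp(-I*pi/4))*conj(1) + 1*(-I)*conj(1) + 1*(exp(-3*I*pi/4))*conj(1) + 1*(-1)*conj(1) + 1*(exp(3*I*pi/4))*conj(1) + 1*(I)*conj(1) + 1*(exp(I*pi/4))*conj(1)]
      = (1/8)[(1) + (exp(-I*pi/4)) + (-I) + (exp(-3*I*pi/4)) + (-1) + (exp(3*I*pi/4)) + (I) + (exp(I*pi/4))] = 0/8 = 0
  <chi_0*chi_7, chi_1> = (1/8)[1*(1)*conj(1) + 1*(exp(-I*pi/4))*conj(exp(I*pi/4)) + 1*(-I)*conj(I) + 1*(exp(-3*I*pi/4))*conj(exp(3*I*pi/4)) + 1*(-1)*conj(-1) + 1*(exp(3*I*pi/4))*conj(exp(-3*I*pi/4)) + 1*(I)*conj(-I) + 1*(exp(I*pi/4))*conj(exp(-I*pi/4))]
      = (1/8)[(1) + (-I) + (-1) + (I) + (1) + (-I) + (-1) + (I)] = 0/8 = 0
  <chi_0*chi_7, chi_2> = (1/8)[1*(1)*conj(1) + 1*(exp(-I*pi/4))*conj(I) + 1*(-I)*conj(-1) + 1*(exp(-3*I*pi/4))*conj(-I) + 1*(-1)*conj(1) + 1*(exp(3*I*pi/4))*conj(I) + 1*(I)*conj(-1) + 1*(exp(I*pi/4))*conj(-I)]
      = (1/8)[(1) + (-exp(I*pi/4)) + (I) + (exp(-I*pi/4)) + (-1) + (-exp(-3*I*pi/4)) + (-I) + (exp(3*I*pi/4))] = 0/8 = 0
  <chi_0*chi_7, chi_3> = (1/8)[1*(1)*conj(1) + 1*(exp(-I*pi/4))*conj(exp(3*I*pi/4)) + 1*(-I)*conj(-I) + 1*(exp(-3*I*pi/4))*conj(exp(I*pi/4)) + 1*(-1)*conj(-1) + 1*(exp(3*I*pi/4))*conj(exp(-I*pi/4)) + 1*(I)*conj(I) + 1*(exp(I*pi/4))*conj(exp(-3*I*pi/4))]
      = (1/8)[(1) + (-1) + (1) + (-1) + (1) + (-1) + (1) + (-1)] = 0/8 = 0
  <chi_0*chi_7, chi_4> = (1/8)[1*(1)*conj(1) + 1*(exp(-I*pi/4))*conj(-1) + 1*(-I)*conj(1) + 1*(exp(-3*I*pi/4))*conj(-1) + 1*(-1)*conj(1) + 1*(exp(3*I*pi/4))*conj(-1) + 1*(I)*conj(1) + 1*(exp(I*pi/4))*conj(-1)]
      = (1/8)[(1) + (-exp(-I*pi/4)) + (-I) + (-exp(-3*I*pi/4)) + (-1) + (-exp(3*I*pi/4)) + (I) + (-exp(I*pi/4))] = 0/8 = 0
  <chi_0*chi_7, chi_5> = (1/8)[1*(1)*conj(1) + 1*(exp(-I*pi/4))*conj(exp(-3*I*pi/4)) + 1*(-I)*conj(I) + 1*(exp(-3*I*pi/4))*conj(exp(-I*pi/4)) + 1*(-1)*conj(-1) + 1*(exp(3*I*pi/4))*conj(exp(I*pi/4)) + 1*(I)*conj(-I) + 1*(exp(I*pi/4))*conj(exp(3*I*pi/4))]
      = (1/8)[(1) + (I) + (-1) + (-I) + (1) + (I) + (-1) + (-I)] = 0/8 = 0
  <chi_0*chi_7, chi_6> = (1/8)[1*(1)*conj(1) + 1*(exp(-I*pi/4))*conj(-I) + 1*(-I)*conj(-1) + 1*(exp(-3*I*pi/4))*conj(I) + 1*(-1)*conj(1) + 1*(exp(3*I*pi/4))*conj(-I) + 1*(I)*conj(-1) + 1*(exp(I*pi/4))*conj(I)]
      = (1/8)[(1) + (exp(I*pi/4)) + (I) + (-exp(-I*pi/4)) + (-1) + (exp(-3*I*pi/4)) + (-I) + (-exp(3*I*pi/4))] = 0/8 = 0
  <chi_0*chi_7, chi_7> = (1/8)[1*(1)*conj(1) + 1*(exp(-I*pi/4))*conj(exp(-I*pi/4)) + 1*(-I)*conj(-I) + 1*(exp(-3*I*pi/4))*conj(exp(-3*I*pi/4)) + 1*(-1)*conj(-1) + 1*(exp(3*I*pi/4))*conj(exp(3*I*pi/4)) + 1*(I)*conj(I) + 1*(exp(I*pi/4))*conj(exp(I*pi/4))]
      = (1/8)[(1) + (1) + (1) + (1) + (1) + (1) + (1) + (1)] = 8/8 = 1
(Exp terms are combined using exp(i*s)*conj(exp(i*t)) = exp(i*(s-t)), and sums of them are collapsed using the identity that for every m > 1 the m distinct m-th roots of unity sum to 0, e.g. 1 + exp(2*I*pi/3) + exp(-2*I*pi/3) = 0.)
Hence the multiplicities are chi_7: 1. Dimension check: dim(chi_0)*dim(chi_7) = 1*1 = 1 and sum (mult * dim) = 1*1 = 1.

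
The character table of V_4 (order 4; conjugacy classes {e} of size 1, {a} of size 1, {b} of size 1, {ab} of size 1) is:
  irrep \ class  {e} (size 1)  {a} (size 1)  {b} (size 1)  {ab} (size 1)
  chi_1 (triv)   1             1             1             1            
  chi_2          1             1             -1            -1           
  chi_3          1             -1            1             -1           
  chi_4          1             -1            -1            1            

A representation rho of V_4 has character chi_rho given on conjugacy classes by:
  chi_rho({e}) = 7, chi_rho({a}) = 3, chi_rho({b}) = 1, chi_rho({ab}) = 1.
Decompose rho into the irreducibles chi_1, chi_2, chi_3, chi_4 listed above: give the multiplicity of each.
Multiplicities: chi_1: 3, chi_2: 2, chi_3: 1, chi_4: 1.

Details: Use <chi_rho, chi> = (1/|G|) sum_C |C| * chi_rho(C) * conj(chi(C)) with |G| = 4 for each irreducible chi in the table:
  <chi_rho, chi_1> = (1/4)[1*(7)*conj(1) + 1*(3)*conj(1) + 1*(1)*conj(1) + 1*(1)*conj(1)]
      = (1/4)[(7) + (3) + (1) + (1)] = 12/4 = 3
  <chi_rho, chi_2> = (1/4)[1*(7)*conj(1) + 1*(3)*conj(1) + 1*(1)*conj(-1) + 1*(1)*conj(-1)]
      = (1/4)[(7) + (3) + (-1) + (-1)] = 8/4 = 2
  <chi_rho, chi_3> = (1/4)[1*(7)*conj(1) + 1*(3)*conj(-1) + 1*(1)*conj(1) + 1*(1)*conj(-1)]
      = (1/4)[(7) + (-3) + (1) + (-1)] = 4/4 = 1
  <chi_rho, chi_4> = (1/4)[1*(7)*conj(1) + 1*(3)*conj(-1) + 1*(1)*conj(-1) + 1*(1)*conj(1)]
      = (1/4)[(7) + (-3) + (-1) + (1)] = 4/4 = 1
Dimension check: dim(rho) = sum (mult * dim) = 3*1 + 2*1 + 1*1 + 1*1 = 7 = chi_rho(e) = 7.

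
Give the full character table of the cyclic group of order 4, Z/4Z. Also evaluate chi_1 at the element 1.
Character table of Z/4Z (irreps indexed chi_0,...,chi_3 with chi_k(m) = zeta_4^(k*m), zeta_4 = exp(2*pi*i/4)):
  irrep \ class  {0} (size 1)  {1} (size 1)  {2} (size 1)  {3} (size 1)
  chi_0          1             1             1             1           
  chi_1          1             I             -1            -I          
  chi_2          1             -1            1             -1          
  chi_3          1             -I            -1            I           

Spot check: chi_1(1) = zeta_4^(1*1) = zeta_4^1 = I.

Details: Z/4Z is abelian, so all 4 irreducible complex representations are 1-dimensional. They are given by chi_k(m) = zeta_4^(k*m) for k = 0,...,3. Row orthogonality: sum_m chi_k(m) conj(chi_l(m)) = 4 * [k = l].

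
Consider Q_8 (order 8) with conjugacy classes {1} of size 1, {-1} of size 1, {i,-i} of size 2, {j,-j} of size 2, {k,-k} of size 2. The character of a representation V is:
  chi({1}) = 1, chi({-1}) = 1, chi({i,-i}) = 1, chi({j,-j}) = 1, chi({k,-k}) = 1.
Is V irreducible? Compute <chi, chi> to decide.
Irreducible: <chi, chi> = 1.

Details: <chi, chi> = (1/|G|) sum_C |C| * |chi(C)|^2 = (1/8)[1*|1|^2 + 1*|1|^2 + 2*|1|^2 + 2*|1|^2 + 2*|1|^2]
  = (1/8)[(1) + (1) + (2) + (2) + (2)] = 8/8 = 1.
A character is irreducible iff <chi, chi> = 1, so this representation is irreducible.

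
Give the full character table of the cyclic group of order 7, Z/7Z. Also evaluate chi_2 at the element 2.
Character table of Z/7Z (irreps indexed chi_0,...,chi_6 with chi_k(m) = zeta_7^(k*m), zeta_7 = exp(2*pi*i/7)):
  irrep \ class  {0} (size 1)  {1} (size 1)    {2} (size 1)    {3} (size 1)    {4} (size 1)    {5} (size 1)    {6} (size 1)  
  chi_0          1             1               1               1               1               1               1             
  chi_1          1             exp(2*I*pi/7)   exp(4*I*pi/7)   exp(6*I*pi/7)   exp(-6*I*pi/7)  exp(-4*I*pi/7)  exp(-2*I*pi/7)
  chi_2          1             exp(4*I*pi/7)   exp(-6*I*pi/7)  exp(-2*I*pi/7)  exp(2*I*pi/7)   exp(6*I*pi/7)   exp(-4*I*pi/7)
  chi_3          1             exp(6*I*pi/7)   exp(-2*I*pi/7)  exp(4*I*pi/7)   exp(-4*I*pi/7)  exp(2*I*pi/7)   exp(-6*I*pi/7)
  chi_4          1             exp(-6*I*pi/7)  exp(2*I*pi/7)   exp(-4*I*pi/7)  exp(4*I*pi/7)   exp(-2*I*pi/7)  exp(6*I*pi/7) 
  chi_5          1             exp(-4*I*pi/7)  exp(6*I*pi/7)   exp(2*I*pi/7)   exp(-2*I*pi/7)  exp(-6*I*pi/7)  exp(4*I*pi/7) 
  chi_6          1             exp(-2*I*pi/7)  exp(-4*I*pi/7)  exp(-6*I*pi/7)  exp(6*I*pi/7)   exp(4*I*pi/7)   exp(2*I*pi/7) 

Spot check: chi_2(2) = zeta_7^(2*2) = zeta_7^4 = exp(-6*I*pi/7).

Z/7Z is abelian, so all 7 irreducible complex representations are 1-dimensional. They are given by chi_k(m) = zeta_7^(k*m) for k = 0,...,6. Row orthogonality: sum_m chi_k(m) conj(chi_l(m)) = 7 * [k = l].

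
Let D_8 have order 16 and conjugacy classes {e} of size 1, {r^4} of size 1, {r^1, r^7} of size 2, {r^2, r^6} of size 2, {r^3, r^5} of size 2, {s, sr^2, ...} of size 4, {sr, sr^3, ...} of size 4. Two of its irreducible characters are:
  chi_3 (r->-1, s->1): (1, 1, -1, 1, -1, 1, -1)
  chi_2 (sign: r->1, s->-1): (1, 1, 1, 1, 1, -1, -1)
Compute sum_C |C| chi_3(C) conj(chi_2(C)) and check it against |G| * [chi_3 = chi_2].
Sum = 0; so <chi_3, chi_2> = 0 (distinct irreducibles are orthogonal).

Derivation: Compute term by term over conjugacy classes (|C| * chi_3(C) * conj(chi_2(C))):
  1*(1)*conj(1) + 1*(1)*conj(1) + 2*(-1)*conj(1) + 2*(1)*conj(1) + 2*(-1)*conj(1) + 4*(1)*conj(-1) + 4*(-1)*conj(-1)
  = (1) + (1) + (-2) + (2) + (-2) + (-4) + (4)
  = 0.
Dividing by |G| = 16 gives 0/16 = 0, matching the row-orthogonality relation <chi_3, chi_2> = [chi_3 = chi_2].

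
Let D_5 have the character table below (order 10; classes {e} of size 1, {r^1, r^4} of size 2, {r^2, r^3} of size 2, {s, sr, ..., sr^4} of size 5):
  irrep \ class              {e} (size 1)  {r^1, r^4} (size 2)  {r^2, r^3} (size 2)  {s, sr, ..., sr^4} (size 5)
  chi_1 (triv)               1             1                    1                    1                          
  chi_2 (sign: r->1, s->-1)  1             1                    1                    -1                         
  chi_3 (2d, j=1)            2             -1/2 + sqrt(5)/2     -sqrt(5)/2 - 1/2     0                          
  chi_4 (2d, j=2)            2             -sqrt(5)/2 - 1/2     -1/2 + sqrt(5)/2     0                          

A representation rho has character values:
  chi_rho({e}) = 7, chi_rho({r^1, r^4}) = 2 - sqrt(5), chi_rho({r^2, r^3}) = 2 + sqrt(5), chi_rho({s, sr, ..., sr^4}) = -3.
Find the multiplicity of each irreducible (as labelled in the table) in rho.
Multiplicities: chi_1: 0, chi_2: 3, chi_3: 0, chi_4: 2.

Proof sketch: Use <chi_rho, chi> = (1/|G|) sum_C |C| * chi_rho(C) * conj(chi(C)) with |G| = 10 for each irreducible chi in the table:
  <chi_rho, chi_1> = (1/10)[1*(7)*conj(1) + 2*(2 - sqrt(5))*conj(1) + 2*(2 + sqrt(5))*conj(1) + 5*(-3)*conj(1)]
      = (1/10)[(7) + (4 - 2*sqrt(5)) + (4 + 2*sqrt(5)) + (-15)] = 0/10 = 0
  <chi_rho, chi_2> = (1/10)[1*(7)*conj(1) + 2*(2 - sqrt(5))*conj(1) + 2*(2 + sqrt(5))*conj(1) + 5*(-3)*conj(-1)]
      = (1/10)[(7) + (4 - 2*sqrt(5)) + (4 + 2*sqrt(5)) + (15)] = 30/10 = 3
  <chi_rho, chi_3> = (1/10)[1*(7)*conj(2) + 2*(2 - sqrt(5))*conj(-1/2 + sqrt(5)/2) + 2*(2 + sqrt(5))*conj(-sqrt(5)/2 - 1/2) + 5*(-3)*conj(0)]
      = (1/10)[(14) + (-7 + 3*sqrt(5)) + (-7 - 3*sqrt(5)) + (0)] = 0/10 = 0
  <chi_rho, chi_4> = (1/10)[1*(7)*conj(2) + 2*(2 - sqrt(5))*conj(-sqrt(5)/2 - 1/2) + 2*(2 + sqrt(5))*conj(-1/2 + sqrt(5)/2) + 5*(-3)*conj(0)]
      = (1/10)[(14) + (3 - sqrt(5)) + (sqrt(5) + 3) + (0)] = 20/10 = 2
Dimension check: dim(rho) = sum (mult * dim) = 0*1 + 3*1 + 0*2 + 2*2 = 7 = chi_rho(e) = 7.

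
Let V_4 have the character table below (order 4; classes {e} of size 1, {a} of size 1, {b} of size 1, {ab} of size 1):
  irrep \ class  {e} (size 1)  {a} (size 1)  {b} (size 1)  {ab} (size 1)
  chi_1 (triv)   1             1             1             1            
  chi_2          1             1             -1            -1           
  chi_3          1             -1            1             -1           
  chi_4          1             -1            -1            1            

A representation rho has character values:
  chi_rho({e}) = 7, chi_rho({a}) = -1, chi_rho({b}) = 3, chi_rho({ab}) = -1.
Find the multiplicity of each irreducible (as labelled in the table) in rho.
Multiplicities: chi_1: 2, chi_2: 1, chi_3: 3, chi_4: 1.

Solution. Use <chi_rho, chi> = (1/|G|) sum_C |C| * chi_rho(C) * conj(chi(C)) with |G| = 4 for each irreducible chi in the table:
  <chi_rho, chi_1> = (1/4)[1*(7)*conj(1) + 1*(-1)*conj(1) + 1*(3)*conj(1) + 1*(-1)*conj(1)]
      = (1/4)[(7) + (-1) + (3) + (-1)] = 8/4 = 2
  <chi_rho, chi_2> = (1/4)[1*(7)*conj(1) + 1*(-1)*conj(1) + 1*(3)*conj(-1) + 1*(-1)*conj(-1)]
      = (1/4)[(7) + (-1) + (-3) + (1)] = 4/4 = 1
  <chi_rho, chi_3> = (1/4)[1*(7)*conj(1) + 1*(-1)*conj(-1) + 1*(3)*conj(1) + 1*(-1)*conj(-1)]
      = (1/4)[(7) + (1) + (3) + (1)] = 12/4 = 3
  <chi_rho, chi_4> = (1/4)[1*(7)*conj(1) + 1*(-1)*conj(-1) + 1*(3)*conj(-1) + 1*(-1)*conj(1)]
      = (1/4)[(7) + (1) + (-3) + (-1)] = 4/4 = 1
Dimension check: dim(rho) = sum (mult * dim) = 2*1 + 1*1 + 3*1 + 1*1 = 7 = chi_rho(e) = 7.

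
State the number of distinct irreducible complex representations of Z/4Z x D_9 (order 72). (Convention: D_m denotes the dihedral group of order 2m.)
24

Derivation: The number of irreducible complex representations of a finite group equals its number of conjugacy classes. For a direct product, #classes(G x H) = #classes(G) * #classes(H). Z/4Z has 4 classes (abelian), D_9 has 6 classes, so 4 * 6 = 24, so Z/4Z x D_9 (order 72) has exactly 24 irreducible complex representations.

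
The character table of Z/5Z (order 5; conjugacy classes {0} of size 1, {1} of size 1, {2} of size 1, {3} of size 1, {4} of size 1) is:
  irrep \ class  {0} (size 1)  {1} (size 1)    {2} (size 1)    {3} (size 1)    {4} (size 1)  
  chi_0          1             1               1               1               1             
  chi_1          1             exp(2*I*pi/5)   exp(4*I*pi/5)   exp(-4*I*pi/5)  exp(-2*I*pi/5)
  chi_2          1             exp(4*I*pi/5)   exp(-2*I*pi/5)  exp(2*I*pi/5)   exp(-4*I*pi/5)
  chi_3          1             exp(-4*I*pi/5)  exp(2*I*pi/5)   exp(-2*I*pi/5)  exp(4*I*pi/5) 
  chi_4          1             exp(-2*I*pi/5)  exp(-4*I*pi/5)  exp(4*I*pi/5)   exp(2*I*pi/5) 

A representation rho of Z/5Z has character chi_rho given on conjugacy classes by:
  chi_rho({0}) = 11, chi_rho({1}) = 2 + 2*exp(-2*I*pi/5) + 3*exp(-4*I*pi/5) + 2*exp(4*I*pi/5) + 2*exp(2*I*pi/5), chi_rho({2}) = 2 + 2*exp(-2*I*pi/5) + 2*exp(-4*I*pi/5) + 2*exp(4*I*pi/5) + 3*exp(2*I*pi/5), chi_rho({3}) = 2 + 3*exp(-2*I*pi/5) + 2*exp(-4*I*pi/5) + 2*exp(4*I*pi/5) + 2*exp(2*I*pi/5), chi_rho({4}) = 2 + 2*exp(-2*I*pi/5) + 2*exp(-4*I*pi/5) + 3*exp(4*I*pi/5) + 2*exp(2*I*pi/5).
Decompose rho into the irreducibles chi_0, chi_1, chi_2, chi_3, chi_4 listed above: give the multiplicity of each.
Multiplicities: chi_0: 2, chi_1: 2, chi_2: 2, chi_3: 3, chi_4: 2.

Why: Use <chi_rho, chi> = (1/|G|) sum_C |C| * chi_rho(C) * conj(chi(C)) with |G| = 5 for each irreducible chi in the table:
  <chi_rho, chi_0> = (1/5)[1*(11)*conj(1) + 1*(2 + 2*exp(-2*I*pi/5) + 3*exp(-4*I*pi/5) + 2*exp(4*I*pi/5) + 2*exp(2*I*pi/5))*conj(1) + 1*(2 + 2*exp(-2*I*pi/5) + 2*exp(-4*I*pi/5) + 2*exp(4*I*pi/5) + 3*exp(2*I*pi/5))*conj(1) + 1*(2 + 3*exp(-2*I*pi/5) + 2*exp(-4*I*pi/5) + 2*exp(4*I*pi/5) + 2*exp(2*I*pi/5))*conj(1) + 1*(2 + 2*exp(-2*I*pi/5) + 2*exp(-4*I*pi/5) + 3*exp(4*I*pi/5) + 2*exp(2*I*pi/5))*conj(1)]
      = (1/5)[(11) + (2 + 2*exp(-2*I*pi/5) + 3*exp(-4*I*pi/5) + 2*exp(4*I*pi/5) + 2*exp(2*I*pi/5)) + (2 + 2*exp(-2*I*pi/5) + 2*exp(-4*I*pi/5) + 2*exp(4*I*pi/5) + 3*exp(2*I*pi/5)) + (2 + 3*exp(-2*I*pi/5) + 2*exp(-4*I*pi/5) + 2*exp(4*I*pi/5) + 2*exp(2*I*pi/5)) + (2 + 2*exp(-2*I*pi/5) + 2*exp(-4*I*pi/5) + 3*exp(4*I*pi/5) + 2*exp(2*I*pi/5))] = 10/5 = 2
  <chi_rho, chi_1> = (1/5)[1*(11)*conj(1) + 1*(2 + 2*exp(-2*I*pi/5) + 3*exp(-4*I*pi/5) + 2*exp(4*I*pi/5) + 2*exp(2*I*pi/5))*conj(exp(2*I*pi/5)) + 1*(2 + 2*exp(-2*I*pi/5) + 2*exp(-4*I*pi/5) + 2*exp(4*I*pi/5) + 3*exp(2*I*pi/5))*conj(exp(4*I*pi/5)) + 1*(2 + 3*exp(-2*I*pi/5) + 2*exp(-4*I*pi/5) + 2*exp(4*I*pi/5) + 2*exp(2*I*pi/5))*conj(exp(-4*I*pi/5)) + 1*(2 + 2*exp(-2*I*pi/5) + 2*exp(-4*I*pi/5) + 3*exp(4*I*pi/5) + 2*exp(2*I*pi/5))*conj(exp(-2*I*pi/5))]
      = (1/5)[(11) + (2 + 2*exp(-2*I*pi/5) + 2*exp(-4*I*pi/5) + 3*exp(4*I*pi/5) + 2*exp(2*I*pi/5)) + (2 + 3*exp(-2*I*pi/5) + 2*exp(-4*I*pi/5) + 2*exp(4*I*pi/5) + 2*exp(2*I*pi/5)) + (2 + 2*exp(-2*I*pi/5) + 2*exp(-4*I*pi/5) + 2*exp(4*I*pi/5) + 3*exp(2*I*pi/5)) + (2 + 2*exp(-2*I*pi/5) + 3*exp(-4*I*pi/5) + 2*exp(4*I*pi/5) + 2*exp(2*I*pi/5))] = 10/5 = 2
  <chi_rho, chi_2> = (1/5)[1*(11)*conj(1) + 1*(2 + 2*exp(-2*I*pi/5) + 3*exp(-4*I*pi/5) + 2*exp(4*I*pi/5) + 2*exp(2*I*pi/5))*conj(exp(4*I*pi/5)) + 1*(2 + 2*exp(-2*I*pi/5) + 2*exp(-4*I*pi/5) + 2*exp(4*I*pi/5) + 3*exp(2*I*pi/5))*conj(exp(-2*I*pi/5)) + 1*(2 + 3*exp(-2*I*pi/5) + 2*exp(-4*I*pi/5) + 2*exp(4*I*pi/5) + 2*exp(2*I*pi/5))*conj(exp(2*I*pi/5)) + 1*(2 + 2*exp(-2*I*pi/5) + 2*exp(-4*I*pi/5) + 3*exp(4*I*pi/5) + 2*exp(2*I*pi/5))*conj(exp(-4*I*pi/5))]
      = (1/5)[(11) + (2 + 2*exp(-2*I*pi/5) + 2*exp(-4*I*pi/5) + 2*exp(4*I*pi/5) + 3*exp(2*I*pi/5)) + (2 + 2*exp(-2*I*pi/5) + 2*exp(-4*I*pi/5) + 3*exp(4*I*pi/5) + 2*exp(2*I*pi/5)) + (2 + 2*exp(-2*I*pi/5) + 3*exp(-4*I*pi/5) + 2*exp(4*I*pi/5) + 2*exp(2*I*pi/5)) + (2 + 3*exp(-2*I*pi/5) + 2*exp(-4*I*pi/5) + 2*exp(4*I*pi/5) + 2*exp(2*I*pi/5))] = 10/5 = 2
  <chi_rho, chi_3> = (1/5)[1*(11)*conj(1) + 1*(2 + 2*exp(-2*I*pi/5) + 3*exp(-4*I*pi/5) + 2*exp(4*I*pi/5) + 2*exp(2*I*pi/5))*conj(exp(-4*I*pi/5)) + 1*(2 + 2*exp(-2*I*pi/5) + 2*exp(-4*I*pi/5) + 2*exp(4*I*pi/5) + 3*exp(2*I*pi/5))*conj(exp(2*I*pi/5)) + 1*(2 + 3*exp(-2*I*pi/5) + 2*exp(-4*I*pi/5) + 2*exp(4*I*pi/5) + 2*exp(2*I*pi/5))*conj(exp(-2*I*pi/5)) + 1*(2 + 2*exp(-2*I*pi/5) + 2*exp(-4*I*pi/5) + 3*exp(4*I*pi/5) + 2*exp(2*I*pi/5))*conj(exp(4*I*pi/5))]
      = (1/5)[(11) + (1) + (1) + (1) + (1)] = 15/5 = 3
  <chi_rho, chi_4> = (1/5)[1*(11)*conj(1) + 1*(2 + 2*exp(-2*I*pi/5) + 3*exp(-4*I*pi/5) + 2*exp(4*I*pi/5) + 2*exp(2*I*pi/5))*conj(exp(-2*I*pi/5)) + 1*(2 + 2*exp(-2*I*pi/5) + 2*exp(-4*I*pi/5) + 2*exp(4*I*pi/5) + 3*exp(2*I*pi/5))*conj(exp(-4*I*pi/5)) + 1*(2 + 3*exp(-2*I*pi/5) + 2*exp(-4*I*pi/5) + 2*exp(4*I*pi/5) + 2*exp(2*I*pi/5))*conj(exp(4*I*pi/5)) + 1*(2 + 2*exp(-2*I*pi/5) + 2*exp(-4*I*pi/5) + 3*exp(4*I*pi/5) + 2*exp(2*I*pi/5))*conj(exp(2*I*pi/5))]
      = (1/5)[(11) + (2 + 3*exp(-2*I*pi/5) + 2*exp(-4*I*pi/5) + 2*exp(4*I*pi/5) + 2*exp(2*I*pi/5)) + (2 + 2*exp(-2*I*pi/5) + 3*exp(-4*I*pi/5) + 2*exp(4*I*pi/5) + 2*exp(2*I*pi/5)) + (2 + 2*exp(-2*I*pi/5) + 2*exp(-4*I*pi/5) + 3*exp(4*I*pi/5) + 2*exp(2*I*pi/5)) + (2 + 2*exp(-2*I*pi/5) + 2*exp(-4*I*pi/5) + 2*exp(4*I*pi/5) + 3*exp(2*I*pi/5))] = 10/5 = 2
(Exp terms are combined using exp(i*s)*conj(exp(i*t)) = exp(i*(s-t)), and sums of them are collapsed using the identity that for every m > 1 the m distinct m-th roots of unity sum to 0, e.g. 1 + exp(2*I*pi/3) + exp(-2*I*pi/3) = 0.)
Dimension check: dim(rho) = sum (mult * dim) = 2*1 + 2*1 + 2*1 + 3*1 + 2*1 = 11 = chi_rho(e) = 11.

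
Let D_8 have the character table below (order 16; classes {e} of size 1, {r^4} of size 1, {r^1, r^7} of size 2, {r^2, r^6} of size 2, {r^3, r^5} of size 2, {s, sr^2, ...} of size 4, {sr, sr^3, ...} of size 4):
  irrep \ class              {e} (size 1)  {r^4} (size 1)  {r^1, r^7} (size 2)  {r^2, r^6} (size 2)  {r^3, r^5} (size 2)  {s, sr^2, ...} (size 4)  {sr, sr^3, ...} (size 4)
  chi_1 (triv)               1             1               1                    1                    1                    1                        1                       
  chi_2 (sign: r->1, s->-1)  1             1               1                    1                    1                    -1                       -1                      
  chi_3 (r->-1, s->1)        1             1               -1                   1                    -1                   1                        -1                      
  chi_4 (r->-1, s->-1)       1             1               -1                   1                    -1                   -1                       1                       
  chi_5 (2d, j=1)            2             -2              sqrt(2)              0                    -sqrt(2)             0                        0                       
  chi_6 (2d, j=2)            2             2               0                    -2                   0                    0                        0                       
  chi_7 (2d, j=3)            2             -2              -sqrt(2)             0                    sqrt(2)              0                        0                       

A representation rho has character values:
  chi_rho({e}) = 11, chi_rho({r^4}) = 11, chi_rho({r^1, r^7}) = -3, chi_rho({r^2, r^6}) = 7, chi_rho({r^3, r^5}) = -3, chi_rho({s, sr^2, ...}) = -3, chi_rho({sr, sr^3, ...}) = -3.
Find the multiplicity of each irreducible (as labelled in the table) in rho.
Multiplicities: chi_1: 0, chi_2: 3, chi_3: 3, chi_4: 3, chi_5: 0, chi_6: 1, chi_7: 0.

Derivation: Use <chi_rho, chi> = (1/|G|) sum_C |C| * chi_rho(C) * conj(chi(C)) with |G| = 16 for each irreducible chi in the table:
  <chi_rho, chi_1> = (1/16)[1*(11)*conj(1) + 1*(11)*conj(1) + 2*(-3)*conj(1) + 2*(7)*conj(1) + 2*(-3)*conj(1) + 4*(-3)*conj(1) + 4*(-3)*conj(1)]
      = (1/16)[(11) + (11) + (-6) + (14) + (-6) + (-12) + (-12)] = 0/16 = 0
  <chi_rho, chi_2> = (1/16)[1*(11)*conj(1) + 1*(11)*conj(1) + 2*(-3)*conj(1) + 2*(7)*conj(1) + 2*(-3)*conj(1) + 4*(-3)*conj(-1) + 4*(-3)*conj(-1)]
      = (1/16)[(11) + (11) + (-6) + (14) + (-6) + (12) + (12)] = 48/16 = 3
  <chi_rho, chi_3> = (1/16)[1*(11)*conj(1) + 1*(11)*conj(1) + 2*(-3)*conj(-1) + 2*(7)*conj(1) + 2*(-3)*conj(-1) + 4*(-3)*conj(1) + 4*(-3)*conj(-1)]
      = (1/16)[(11) + (11) + (6) + (14) + (6) + (-12) + (12)] = 48/16 = 3
  <chi_rho, chi_4> = (1/16)[1*(11)*conj(1) + 1*(11)*conj(1) + 2*(-3)*conj(-1) + 2*(7)*conj(1) + 2*(-3)*conj(-1) + 4*(-3)*conj(-1) + 4*(-3)*conj(1)]
      = (1/16)[(11) + (11) + (6) + (14) + (6) + (12) + (-12)] = 48/16 = 3
  <chi_rho, chi_5> = (1/16)[1*(11)*conj(2) + 1*(11)*conj(-2) + 2*(-3)*conj(sqrt(2)) + 2*(7)*conj(0) + 2*(-3)*conj(-sqrt(2)) + 4*(-3)*conj(0) + 4*(-3)*conj(0)]
      = (1/16)[(22) + (-22) + (-6*sqrt(2)) + (0) + (6*sqrt(2)) + (0) + (0)] = 0/16 = 0
  <chi_rho, chi_6> = (1/16)[1*(11)*conj(2) + 1*(11)*conj(2) + 2*(-3)*conj(0) + 2*(7)*conj(-2) + 2*(-3)*conj(0) + 4*(-3)*conj(0) + 4*(-3)*conj(0)]
      = (1/16)[(22) + (22) + (0) + (-28) + (0) + (0) + (0)] = 16/16 = 1
  <chi_rho, chi_7> = (1/16)[1*(11)*conj(2) + 1*(11)*conj(-2) + 2*(-3)*conj(-sqrt(2)) + 2*(7)*conj(0) + 2*(-3)*conj(sqrt(2)) + 4*(-3)*conj(0) + 4*(-3)*conj(0)]
      = (1/16)[(22) + (-22) + (6*sqrt(2)) + (0) + (-6*sqrt(2)) + (0) + (0)] = 0/16 = 0
Dimension check: dim(rho) = sum (mult * dim) = 0*1 + 3*1 + 3*1 + 3*1 + 0*2 + 1*2 + 0*2 = 11 = chi_rho(e) = 11.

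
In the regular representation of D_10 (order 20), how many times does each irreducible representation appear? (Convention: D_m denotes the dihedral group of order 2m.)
Each irreducible V_i of dimension d_i appears with multiplicity d_i, i.e. rho_reg = (direct sum over all irreducibles V_i) d_i V_i. The irreducible dimensions for D_10 are 1, 1, 1, 1, 2, 2, 2, 2: 4 irreducibles of dimension 1, each with multiplicity 1; 4 irreducibles of dimension 2, each with multiplicity 2. Total dimension 4*1*1 + 4*2*2 = 20 = |G|.

Justification: General theorem: in the regular representation of a finite group G, each irreducible appears with multiplicity equal to its dimension. Check: dim(rho_reg) = sum d_i^2 = 1 + 1 + 1 + 1 + 4 + 4 + 4 + 4 = 20 = |G|.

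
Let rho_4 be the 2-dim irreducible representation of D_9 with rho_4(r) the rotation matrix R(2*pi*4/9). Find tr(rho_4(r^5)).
chi_{rho_4}(r^5) = 2*cos(2*pi*4*5/9) = 2*cos(40*pi/9)

Argument: rho_4(r^5) is rotation by angle 2*pi*4*5/9, whose trace is 2*cos(2*pi*4*5/9) = 2*cos(40*pi/9).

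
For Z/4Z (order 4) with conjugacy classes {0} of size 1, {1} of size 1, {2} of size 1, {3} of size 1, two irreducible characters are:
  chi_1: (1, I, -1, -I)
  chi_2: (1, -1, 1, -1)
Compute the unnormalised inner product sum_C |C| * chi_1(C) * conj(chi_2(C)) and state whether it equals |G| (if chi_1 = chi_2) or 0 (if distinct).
Sum = 0; so <chi_1, chi_2> = 0 (distinct irreducibles are orthogonal).

Derivation: Compute term by term over conjugacy classes (|C| * chi_1(C) * conj(chi_2(C))):
  1*(1)*conj(1) + 1*(I)*conj(-1) + 1*(-1)*conj(1) + 1*(-I)*conj(-1)
  = (1) + (-I) + (-1) + (I)
  = 0.
(Exp terms are combined using exp(i*s)*conj(exp(i*t)) = exp(i*(s-t)), and sums of them are collapsed using the identity that for every m > 1 the m distinct m-th roots of unity sum to 0, e.g. 1 + exp(2*I*pi/3) + exp(-2*I*pi/3) = 0.)
Dividing by |G| = 4 gives 0/4 = 0, matching the row-orthogonality relation <chi_1, chi_2> = [chi_1 = chi_2].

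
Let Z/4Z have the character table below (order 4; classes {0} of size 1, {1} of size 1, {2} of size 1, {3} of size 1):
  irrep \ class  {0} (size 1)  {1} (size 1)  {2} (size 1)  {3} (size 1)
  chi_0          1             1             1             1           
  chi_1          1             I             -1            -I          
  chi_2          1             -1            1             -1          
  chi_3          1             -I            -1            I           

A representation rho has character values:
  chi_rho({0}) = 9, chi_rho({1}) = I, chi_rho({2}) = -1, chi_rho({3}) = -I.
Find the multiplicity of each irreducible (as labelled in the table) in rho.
Multiplicities: chi_0: 2, chi_1: 3, chi_2: 2, chi_3: 2.

Proof sketch: Use <chi_rho, chi> = (1/|G|) sum_C |C| * chi_rho(C) * conj(chi(C)) with |G| = 4 for each irreducible chi in the table:
  <chi_rho, chi_0> = (1/4)[1*(9)*conj(1) + 1*(I)*conj(1) + 1*(-1)*conj(1) + 1*(-I)*conj(1)]
      = (1/4)[(9) + (I) + (-1) + (-I)] = 8/4 = 2
  <chi_rho, chi_1> = (1/4)[1*(9)*conj(1) + 1*(I)*conj(I) + 1*(-1)*conj(-1) + 1*(-I)*conj(-I)]
      = (1/4)[(9) + (1) + (1) + (1)] = 12/4 = 3
  <chi_rho, chi_2> = (1/4)[1*(9)*conj(1) + 1*(I)*conj(-1) + 1*(-1)*conj(1) + 1*(-I)*conj(-1)]
      = (1/4)[(9) + (-I) + (-1) + (I)] = 8/4 = 2
  <chi_rho, chi_3> = (1/4)[1*(9)*conj(1) + 1*(I)*conj(-I) + 1*(-1)*conj(-1) + 1*(-I)*conj(I)]
      = (1/4)[(9) + (-1) + (1) + (-1)] = 8/4 = 2
(Exp terms are combined using exp(i*s)*conj(exp(i*t)) = exp(i*(s-t)), and sums of them are collapsed using the identity that for every m > 1 the m distinct m-th roots of unity sum to 0, e.g. 1 + exp(2*I*pi/3) + exp(-2*I*pi/3) = 0.)
Dimension check: dim(rho) = sum (mult * dim) = 2*1 + 3*1 + 2*1 + 2*1 = 9 = chi_rho(e) = 9.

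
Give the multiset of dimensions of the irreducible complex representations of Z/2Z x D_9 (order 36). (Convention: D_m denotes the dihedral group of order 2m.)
Dimensions: 1, 1, 1, 1, 2, 2, 2, 2, 2, 2, 2, 2

Working: There are 12 irreducibles (= number of conjugacy classes). Their dimensions d_i satisfy sum d_i^2 = |G| = 36: 1 + 1 + 1 + 1 + 4 + 4 + 4 + 4 + 4 + 4 + 4 + 4 = 36. (For the product with Z/2Z: each of the 2 1-dim characters of Z/2Z tensors with each irrep of D_9, giving 2 copies of each D_9-dimension.)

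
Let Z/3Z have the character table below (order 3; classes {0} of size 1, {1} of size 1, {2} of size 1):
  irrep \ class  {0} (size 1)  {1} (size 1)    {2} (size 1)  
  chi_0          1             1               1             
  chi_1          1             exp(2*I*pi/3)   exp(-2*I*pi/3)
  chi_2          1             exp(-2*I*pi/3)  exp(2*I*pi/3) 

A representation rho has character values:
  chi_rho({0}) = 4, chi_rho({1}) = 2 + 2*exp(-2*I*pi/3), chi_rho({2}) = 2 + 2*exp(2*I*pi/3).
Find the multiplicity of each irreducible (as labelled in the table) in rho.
Multiplicities: chi_0: 2, chi_1: 0, chi_2: 2.

Justification: Use <chi_rho, chi> = (1/|G|) sum_C |C| * chi_rho(C) * conj(chi(C)) with |G| = 3 for each irreducible chi in the table:
  <chi_rho, chi_0> = (1/3)[1*(4)*conj(1) + 1*(2 + 2*exp(-2*I*pi/3))*conj(1) + 1*(2 + 2*exp(2*I*pi/3))*conj(1)]
      = (1/3)[(4) + (2 + 2*exp(-2*I*pi/3)) + (2 + 2*exp(2*I*pi/3))] = 6/3 = 2
  <chi_rho, chi_1> = (1/3)[1*(4)*conj(1) + 1*(2 + 2*exp(-2*I*pi/3))*conj(exp(2*I*pi/3)) + 1*(2 + 2*exp(2*I*pi/3))*conj(exp(-2*I*pi/3))]
      = (1/3)[(4) + (-2) + (-2)] = 0/3 = 0
  <chi_rho, chi_2> = (1/3)[1*(4)*conj(1) + 1*(2 + 2*exp(-2*I*pi/3))*conj(exp(-2*I*pi/3)) + 1*(2 + 2*exp(2*I*pi/3))*conj(exp(2*I*pi/3))]
      = (1/3)[(4) + (2 + 2*exp(2*I*pi/3)) + (2 + 2*exp(-2*I*pi/3))] = 6/3 = 2
(Exp terms are combined using exp(i*s)*conj(exp(i*t)) = exp(i*(s-t)), and sums of them are collapsed using the identity that for every m > 1 the m distinct m-th roots of unity sum to 0, e.g. 1 + exp(2*I*pi/3) + exp(-2*I*pi/3) = 0.)
Dimension check: dim(rho) = sum (mult * dim) = 2*1 + 0*1 + 2*1 = 4 = chi_rho(e) = 4.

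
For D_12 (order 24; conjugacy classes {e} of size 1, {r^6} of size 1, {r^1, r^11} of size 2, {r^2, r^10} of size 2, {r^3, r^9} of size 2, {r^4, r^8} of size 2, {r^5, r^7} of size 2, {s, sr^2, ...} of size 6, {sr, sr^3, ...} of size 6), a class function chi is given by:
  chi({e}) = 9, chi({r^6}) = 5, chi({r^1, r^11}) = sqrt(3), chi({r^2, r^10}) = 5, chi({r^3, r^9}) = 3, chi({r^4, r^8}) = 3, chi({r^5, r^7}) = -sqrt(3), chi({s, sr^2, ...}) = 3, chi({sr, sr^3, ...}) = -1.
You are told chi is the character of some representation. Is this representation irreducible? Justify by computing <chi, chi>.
Not irreducible (reducible): <chi, chi> = 11 > 1.

Justification: <chi, chi> = (1/|G|) sum_C |C| * |chi(C)|^2 = (1/24)[1*|9|^2 + 1*|5|^2 + 2*|sqrt(3)|^2 + 2*|5|^2 + 2*|3|^2 + 2*|3|^2 + 2*|-sqrt(3)|^2 + 6*|3|^2 + 6*|-1|^2]
  = (1/24)[(81) + (25) + (6) + (50) + (18) + (18) + (6) + (54) + (6)] = 264/24 = 11.
A character is irreducible iff <chi, chi> = 1, so this representation is reducible.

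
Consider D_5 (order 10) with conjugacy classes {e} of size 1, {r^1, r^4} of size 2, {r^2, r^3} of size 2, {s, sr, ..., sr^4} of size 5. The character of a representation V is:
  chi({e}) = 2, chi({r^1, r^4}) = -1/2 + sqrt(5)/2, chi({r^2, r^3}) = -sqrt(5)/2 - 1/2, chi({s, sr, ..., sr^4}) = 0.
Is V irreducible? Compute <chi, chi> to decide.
Irreducible: <chi, chi> = 1.

Argument: <chi, chi> = (1/|G|) sum_C |C| * |chi(C)|^2 = (1/10)[1*|2|^2 + 2*|-1/2 + sqrt(5)/2|^2 + 2*|-sqrt(5)/2 - 1/2|^2 + 5*|0|^2]
  = (1/10)[(4) + (3 - sqrt(5)) + (sqrt(5) + 3) + (0)] = 10/10 = 1.
A character is irreducible iff <chi, chi> = 1, so this representation is irreducible.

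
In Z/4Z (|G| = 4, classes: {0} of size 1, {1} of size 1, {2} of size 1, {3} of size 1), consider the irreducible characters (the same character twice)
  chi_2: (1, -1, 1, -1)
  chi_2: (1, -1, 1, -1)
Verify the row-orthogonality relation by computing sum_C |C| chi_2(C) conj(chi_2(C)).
Sum = 4 = |G| = 4; so <chi_2, chi_2> = 1 (norm-1 confirms irreducibility).

Working: Compute term by term over conjugacy classes (|C| * chi_2(C) * conj(chi_2(C))):
  1*(1)*conj(1) + 1*(-1)*conj(-1) + 1*(1)*conj(1) + 1*(-1)*conj(-1)
  = (1) + (1) + (1) + (1)
  = 4.
(Exp terms are combined using exp(i*s)*conj(exp(i*t)) = exp(i*(s-t)), and sums of them are collapsed using the identity that for every m > 1 the m distinct m-th roots of unity sum to 0, e.g. 1 + exp(2*I*pi/3) + exp(-2*I*pi/3) = 0.)
Dividing by |G| = 4 gives 4/4 = 1, matching the row-orthogonality relation <chi_2, chi_2> = [chi_2 = chi_2].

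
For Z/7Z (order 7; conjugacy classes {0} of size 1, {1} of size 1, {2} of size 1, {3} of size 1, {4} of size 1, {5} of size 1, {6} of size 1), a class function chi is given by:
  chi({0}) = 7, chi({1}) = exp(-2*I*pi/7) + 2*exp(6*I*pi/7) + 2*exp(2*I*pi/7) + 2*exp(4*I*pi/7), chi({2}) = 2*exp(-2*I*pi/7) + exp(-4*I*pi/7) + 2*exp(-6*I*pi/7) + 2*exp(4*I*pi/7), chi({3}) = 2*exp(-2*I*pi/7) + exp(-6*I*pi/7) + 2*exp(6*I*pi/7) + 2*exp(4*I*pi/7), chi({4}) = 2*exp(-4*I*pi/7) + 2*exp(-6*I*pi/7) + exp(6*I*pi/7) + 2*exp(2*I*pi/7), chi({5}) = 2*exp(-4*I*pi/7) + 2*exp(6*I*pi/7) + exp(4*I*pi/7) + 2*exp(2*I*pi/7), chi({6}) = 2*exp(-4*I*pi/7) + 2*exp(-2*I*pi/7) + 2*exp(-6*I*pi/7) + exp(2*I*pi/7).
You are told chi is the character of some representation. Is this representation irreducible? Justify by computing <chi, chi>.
Not irreducible (reducible): <chi, chi> = 13 > 1.

Justification: <chi, chi> = (1/|G|) sum_C |C| * |chi(C)|^2 = (1/7)[1*|7|^2 + 1*|exp(-2*I*pi/7) + 2*exp(6*I*pi/7) + 2*exp(2*I*pi/7) + 2*exp(4*I*pi/7)|^2 + 1*|2*exp(-2*I*pi/7) + exp(-4*I*pi/7) + 2*exp(-6*I*pi/7) + 2*exp(4*I*pi/7)|^2 + 1*|2*exp(-2*I*pi/7) + exp(-6*I*pi/7) + 2*exp(6*I*pi/7) + 2*exp(4*I*pi/7)|^2 + 1*|2*exp(-4*I*pi/7) + 2*exp(-6*I*pi/7) + exp(6*I*pi/7) + 2*exp(2*I*pi/7)|^2 + 1*|2*exp(-4*I*pi/7) + 2*exp(6*I*pi/7) + exp(4*I*pi/7) + 2*exp(2*I*pi/7)|^2 + 1*|2*exp(-4*I*pi/7) + 2*exp(-2*I*pi/7) + 2*exp(-6*I*pi/7) + exp(2*I*pi/7)|^2]
  = (1/7)[(49) + (13 + 8*exp(-2*I*pi/7) + 6*exp(-4*I*pi/7) + 4*exp(-6*I*pi/7) + 4*exp(6*I*pi/7) + 6*exp(4*I*pi/7) + 8*exp(2*I*pi/7)) + (13 + 8*exp(-4*I*pi/7) + 4*exp(-2*I*pi/7) + 6*exp(-6*I*pi/7) + 6*exp(6*I*pi/7) + 4*exp(2*I*pi/7) + 8*exp(4*I*pi/7)) + (13 + 6*exp(-2*I*pi/7) + 4*exp(-4*I*pi/7) + 8*exp(-6*I*pi/7) + 8*exp(6*I*pi/7) + 4*exp(4*I*pi/7) + 6*exp(2*I*pi/7)) + (13 + 6*exp(-2*I*pi/7) + 4*exp(-4*I*pi/7) + 8*exp(-6*I*pi/7) + 8*exp(6*I*pi/7) + 4*exp(4*I*pi/7) + 6*exp(2*I*pi/7)) + (13 + 8*exp(-4*I*pi/7) + 4*exp(-2*I*pi/7) + 6*exp(-6*I*pi/7) + 6*exp(6*I*pi/7) + 4*exp(2*I*pi/7) + 8*exp(4*I*pi/7)) + (13 + 8*exp(-2*I*pi/7) + 6*exp(-4*I*pi/7) + 4*exp(-6*I*pi/7) + 4*exp(6*I*pi/7) + 6*exp(4*I*pi/7) + 8*exp(2*I*pi/7))] = 91/7 = 13.
(Exp terms are combined using exp(i*s)*conj(exp(i*t)) = exp(i*(s-t)), and sums of them are collapsed using the identity that for every m > 1 the m distinct m-th roots of unity sum to 0, e.g. 1 + exp(2*I*pi/3) + exp(-2*I*pi/3) = 0.)
A character is irreducible iff <chi, chi> = 1, so this representation is reducible.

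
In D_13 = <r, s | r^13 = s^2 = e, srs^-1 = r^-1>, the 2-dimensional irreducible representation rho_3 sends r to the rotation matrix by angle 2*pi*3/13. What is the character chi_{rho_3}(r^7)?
chi_{rho_3}(r^7) = 2*cos(2*pi*3*7/13) = -2*cos(3*pi/13)

Justification: rho_3(r^7) is rotation by angle 2*pi*3*7/13, whose trace is 2*cos(2*pi*3*7/13) = -2*cos(3*pi/13).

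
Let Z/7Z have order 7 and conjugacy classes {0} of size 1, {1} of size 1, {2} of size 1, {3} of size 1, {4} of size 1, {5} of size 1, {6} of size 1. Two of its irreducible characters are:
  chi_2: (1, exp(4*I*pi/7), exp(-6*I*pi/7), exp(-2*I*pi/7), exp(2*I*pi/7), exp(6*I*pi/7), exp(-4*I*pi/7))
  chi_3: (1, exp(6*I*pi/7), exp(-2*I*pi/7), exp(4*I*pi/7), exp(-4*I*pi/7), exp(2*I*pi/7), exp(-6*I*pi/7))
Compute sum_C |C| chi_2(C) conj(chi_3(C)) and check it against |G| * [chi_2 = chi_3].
Sum = 0; so <chi_2, chi_3> = 0 (distinct irreducibles are orthogonal).

Reasoning: Compute term by term over conjugacy classes (|C| * chi_2(C) * conj(chi_3(C))):
  1*(1)*conj(1) + 1*(exp(4*I*pi/7))*conj(exp(6*I*pi/7)) + 1*(exp(-6*I*pi/7))*conj(exp(-2*I*pi/7)) + 1*(exp(-2*I*pi/7))*conj(exp(4*I*pi/7)) + 1*(exp(2*I*pi/7))*conj(exp(-4*I*pi/7)) + 1*(exp(6*I*pi/7))*conj(exp(2*I*pi/7)) + 1*(exp(-4*I*pi/7))*conj(exp(-6*I*pi/7))
  = (1) + (exp(-2*I*pi/7)) + (exp(-4*I*pi/7)) + (exp(-6*I*pi/7)) + (exp(6*I*pi/7)) + (exp(4*I*pi/7)) + (exp(2*I*pi/7))
  = 0.
(Exp terms are combined using exp(i*s)*conj(exp(i*t)) = exp(i*(s-t)), and sums of them are collapsed using the identity that for every m > 1 the m distinct m-th roots of unity sum to 0, e.g. 1 + exp(2*I*pi/3) + exp(-2*I*pi/3) = 0.)
Dividing by |G| = 7 gives 0/7 = 0, matching the row-orthogonality relation <chi_2, chi_3> = [chi_2 = chi_3].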